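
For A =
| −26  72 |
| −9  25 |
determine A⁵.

tr A = −1 and det A = −2, so the characteristic polynomial is λ² − (−1)λ + (−2) with roots 1 and −2.
Eigenvectors give P = [[−8, 3], [−3, 1]] with P⁻¹ = [[1, −3], [3, −8]], and A = P·diag(1, −2)·P⁻¹.
Then A⁵ = P·diag(1, −32)·P⁻¹ = [[−8, −96], [−3, −32]] · [[1, −3], [3, −8]] = [[−296, 792], [−99, 265]].

[[−296, 792], [−99, 265]]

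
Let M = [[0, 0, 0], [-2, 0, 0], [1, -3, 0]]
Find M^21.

[[0, 0, 0], [0, 0, 0], [0, 0, 0]]

M is strictly triangular, hence nilpotent: M^3 = 0, so M^21 = 0.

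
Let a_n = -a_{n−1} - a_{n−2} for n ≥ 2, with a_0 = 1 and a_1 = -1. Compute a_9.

1

With companion matrix C = [[-1, -1], [1, 0]], [a_n, a_{n−1}]ᵀ = C·[a_{n−1}, a_{n−2}]ᵀ, so [a_9, a_8]ᵀ = C⁸·[a_1, a_0]ᵀ.
C⁸ = [[0, 1], [-1, -1]], giving [a_9, a_8]ᵀ = [[1], [0]].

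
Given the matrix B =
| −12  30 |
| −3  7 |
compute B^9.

tr B = −5 and det B = 6, so the characteristic polynomial is λ² − (−5)λ + (6) with roots −2 and −3.
Eigenvectors give P = [[3, 10], [1, 3]] with P⁻¹ = [[−3, 10], [1, −3]], and B = P·diag(−2, −3)·P⁻¹.
Then B^9 = P·diag(−512, −19683)·P⁻¹ = [[−1536, −196830], [−512, −59049]] · [[−3, 10], [1, −3]] = [[−192222, 575130], [−57513, 172027]].

[[−192222, 575130], [−57513, 172027]]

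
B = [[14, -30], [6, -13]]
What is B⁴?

[[76, -150], [30, -59]]

tr B = 1 and det B = -2, so the characteristic polynomial is λ² − (1)λ + (-2) with roots 2 and -1.
Eigenvectors give P = [[5, 2], [2, 1]] with P⁻¹ = [[1, -2], [-2, 5]], and B = P·diag(2, -1)·P⁻¹.
Then B⁴ = P·diag(16, 1)·P⁻¹ = [[80, 2], [32, 1]] · [[1, -2], [-2, 5]] = [[76, -150], [30, -59]].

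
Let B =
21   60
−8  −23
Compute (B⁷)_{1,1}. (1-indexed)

tr B = −2 and det B = −3, so the characteristic polynomial is λ² − (−2)λ + (−3) with roots 1 and −3.
Eigenvectors give P = [[−3, −5], [1, 2]] with P⁻¹ = [[−2, −5], [1, 3]], and B = P·diag(1, −3)·P⁻¹.
Then B⁷ = P·diag(1, −2187)·P⁻¹ = [[−3, 10935], [1, −4374]] · [[−2, −5], [1, 3]] = [[10941, 32820], [−4376, −13127]].

10941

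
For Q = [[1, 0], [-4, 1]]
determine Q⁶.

[[1, 0], [-24, 1]]

Q = I + N where N = [[0, 0], [-4, 0]] is strictly lower-triangular, so N² = 0.
(I + N)⁶ = I + 6·N = [[1, 0], [-24, 1]].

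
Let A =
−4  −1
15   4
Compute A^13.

[[−4, −1], [15, 4]]

A² = I (check: tr A = 0 and det A = −1), so A^13 = A since 13 is odd.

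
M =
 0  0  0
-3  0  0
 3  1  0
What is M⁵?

[[0, 0, 0], [0, 0, 0], [0, 0, 0]]

M is strictly triangular, hence nilpotent: M³ = 0, so M⁵ = 0.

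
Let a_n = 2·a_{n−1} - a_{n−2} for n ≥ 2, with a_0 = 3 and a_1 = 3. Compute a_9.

3

With companion matrix A = [[2, -1], [1, 0]], [a_n, a_{n−1}]ᵀ = A·[a_{n−1}, a_{n−2}]ᵀ, so [a_9, a_8]ᵀ = A⁸·[a_1, a_0]ᵀ.
A⁸ = [[9, -8], [8, -7]], giving [a_9, a_8]ᵀ = [[3], [3]].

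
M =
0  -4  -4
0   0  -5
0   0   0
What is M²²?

M is strictly triangular, hence nilpotent: M³ = 0, so M²² = 0.

[[0, 0, 0], [0, 0, 0], [0, 0, 0]]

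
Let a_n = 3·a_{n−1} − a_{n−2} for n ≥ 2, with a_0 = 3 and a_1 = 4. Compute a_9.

With companion matrix Q = [[3, −1], [1, 0]], [a_n, a_{n−1}]ᵀ = Q·[a_{n−1}, a_{n−2}]ᵀ, so [a_9, a_8]ᵀ = Q⁸·[a_1, a_0]ᵀ.
Q⁸ = [[2584, −987], [987, −377]], giving [a_9, a_8]ᵀ = [[7375], [2817]].

7375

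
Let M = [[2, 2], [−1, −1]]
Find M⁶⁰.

M² = M (a projection; rank 1, trace 1), so M⁶⁰ = M.

[[2, 2], [−1, −1]]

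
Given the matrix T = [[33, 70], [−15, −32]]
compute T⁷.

tr T = 1 and det T = −6, so the characteristic polynomial is λ² − (1)λ + (−6) with roots 3 and −2.
Eigenvectors give P = [[7, −2], [−3, 1]] with P⁻¹ = [[1, 2], [3, 7]], and T = P·diag(3, −2)·P⁻¹.
Then T⁷ = P·diag(2187, −128)·P⁻¹ = [[15309, 256], [−6561, −128]] · [[1, 2], [3, 7]] = [[16077, 32410], [−6945, −14018]].

[[16077, 32410], [−6945, −14018]]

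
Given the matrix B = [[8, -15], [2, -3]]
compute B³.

tr B = 5 and det B = 6, so the characteristic polynomial is λ² − (5)λ + (6) with roots 3 and 2.
Eigenvectors give P = [[-3, -5], [-1, -2]] with P⁻¹ = [[-2, 5], [1, -3]], and B = P·diag(3, 2)·P⁻¹.
Then B³ = P·diag(27, 8)·P⁻¹ = [[-81, -40], [-27, -16]] · [[-2, 5], [1, -3]] = [[122, -285], [38, -87]].

[[122, -285], [38, -87]]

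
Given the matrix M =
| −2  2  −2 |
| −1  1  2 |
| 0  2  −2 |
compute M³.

M² = [[2, −6, 12], [1, 3, 0], [−2, −2, 8]]
M³ = [[2, 22, −40], [−5, 5, 4], [6, 10, −16]]

[[2, 22, −40], [−5, 5, 4], [6, 10, −16]]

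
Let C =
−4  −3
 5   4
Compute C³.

C² = I (check: tr C = 0 and det C = −1), so C³ = C since 3 is odd.

[[−4, −3], [5, 4]]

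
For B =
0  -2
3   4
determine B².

[[-6, -8], [12, 10]]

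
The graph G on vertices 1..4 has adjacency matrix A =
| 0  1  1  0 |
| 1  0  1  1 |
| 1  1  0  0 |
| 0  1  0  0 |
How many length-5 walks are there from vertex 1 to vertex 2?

The number of length-5 walks from vertex 1 to vertex 2 is entry (1,2) of A^5, where A is the adjacency matrix.
A^2 = [[2, 1, 1, 1], [1, 3, 1, 0], [1, 1, 2, 1], [1, 0, 1, 1]]
A^3 = [[2, 4, 3, 1], [4, 2, 4, 3], [3, 4, 2, 1], [1, 3, 1, 0]]
A^4 = [[7, 6, 6, 4], [6, 11, 6, 2], [6, 6, 7, 4], [4, 2, 4, 3]]
A^5 = [[12, 17, 13, 6], [17, 14, 17, 11], [13, 17, 12, 6], [6, 11, 6, 2]]

17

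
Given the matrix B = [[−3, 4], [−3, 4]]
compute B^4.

[[−3, 4], [−3, 4]]

B² = B (a projection; rank 1, trace 1), so B^4 = B.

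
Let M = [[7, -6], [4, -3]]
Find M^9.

tr M = 4 and det M = 3, so the characteristic polynomial is λ² − (4)λ + (3) with roots 1 and 3.
Eigenvectors give P = [[-1, -3], [-1, -2]] with P⁻¹ = [[2, -3], [-1, 1]], and M = P·diag(1, 3)·P⁻¹.
Then M^9 = P·diag(1, 19683)·P⁻¹ = [[-1, -59049], [-1, -39366]] · [[2, -3], [-1, 1]] = [[59047, -59046], [39364, -39363]].

[[59047, -59046], [39364, -39363]]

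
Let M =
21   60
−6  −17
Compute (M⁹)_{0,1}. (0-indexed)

tr M = 4 and det M = 3, so the characteristic polynomial is λ² − (4)λ + (3) with roots 3 and 1.
Eigenvectors give P = [[−10, −3], [3, 1]] with P⁻¹ = [[−1, −3], [3, 10]], and M = P·diag(3, 1)·P⁻¹.
Then M⁹ = P·diag(19683, 1)·P⁻¹ = [[−196830, −3], [59049, 1]] · [[−1, −3], [3, 10]] = [[196821, 590460], [−59046, −177137]].

590460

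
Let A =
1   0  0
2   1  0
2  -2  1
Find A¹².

[[1, 0, 0], [24, 1, 0], [-240, -24, 1]]

A = I + N where N = [[0, 0, 0], [2, 0, 0], [2, -2, 0]] is strictly lower-triangular, so N³ = 0.
(I + N)¹² = I + 12·N + 66·N² = [[1, 0, 0], [24, 1, 0], [-240, -24, 1]].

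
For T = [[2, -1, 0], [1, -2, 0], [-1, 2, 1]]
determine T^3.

T^2 = [[3, 0, 0], [0, 3, 0], [-1, -1, 1]]
T^3 = [[6, -3, 0], [3, -6, 0], [-4, 5, 1]]

[[6, -3, 0], [3, -6, 0], [-4, 5, 1]]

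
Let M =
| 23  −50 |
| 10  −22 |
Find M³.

tr M = 1 and det M = −6, so the characteristic polynomial is λ² − (1)λ + (−6) with roots −2 and 3.
Eigenvectors give P = [[2, 5], [1, 2]] with P⁻¹ = [[−2, 5], [1, −2]], and M = P·diag(−2, 3)·P⁻¹.
Then M³ = P·diag(−8, 27)·P⁻¹ = [[−16, 135], [−8, 54]] · [[−2, 5], [1, −2]] = [[167, −350], [70, −148]].

[[167, −350], [70, −148]]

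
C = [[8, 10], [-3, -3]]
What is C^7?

[[12482, 20590], [-6177, -10167]]

tr C = 5 and det C = 6, so the characteristic polynomial is λ² − (5)λ + (6) with roots 3 and 2.
Eigenvectors give P = [[-2, 5], [1, -3]] with P⁻¹ = [[-3, -5], [-1, -2]], and C = P·diag(3, 2)·P⁻¹.
Then C^7 = P·diag(2187, 128)·P⁻¹ = [[-4374, 640], [2187, -384]] · [[-3, -5], [-1, -2]] = [[12482, 20590], [-6177, -10167]].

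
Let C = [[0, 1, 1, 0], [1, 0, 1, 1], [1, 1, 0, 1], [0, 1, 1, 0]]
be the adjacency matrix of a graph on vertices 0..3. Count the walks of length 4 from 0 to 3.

The number of length-4 walks from vertex 0 to vertex 3 is entry (0,3) of C⁴, where C is the adjacency matrix.
C² = [[2, 1, 1, 2], [1, 3, 2, 1], [1, 2, 3, 1], [2, 1, 1, 2]]
C³ = [[2, 5, 5, 2], [5, 4, 5, 5], [5, 5, 4, 5], [2, 5, 5, 2]]
C⁴ = [[10, 9, 9, 10], [9, 15, 14, 9], [9, 14, 15, 9], [10, 9, 9, 10]]

10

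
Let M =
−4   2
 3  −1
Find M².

[[22, −10], [−15, 7]]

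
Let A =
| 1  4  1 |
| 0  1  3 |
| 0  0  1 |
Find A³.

A = I + N where N = [[0, 4, 1], [0, 0, 3], [0, 0, 0]] is strictly upper-triangular, so N³ = 0.
(I + N)³ = I + 3·N + 3·N² = [[1, 12, 39], [0, 1, 9], [0, 0, 1]].

[[1, 12, 39], [0, 1, 9], [0, 0, 1]]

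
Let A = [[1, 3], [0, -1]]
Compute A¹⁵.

A² = I (check: tr A = 0 and det A = -1), so A¹⁵ = A since 15 is odd.

[[1, 3], [0, -1]]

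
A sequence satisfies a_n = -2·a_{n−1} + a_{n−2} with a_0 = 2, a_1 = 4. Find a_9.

With companion matrix T = [[-2, 1], [1, 0]], [a_n, a_{n−1}]ᵀ = T·[a_{n−1}, a_{n−2}]ᵀ, so [a_9, a_8]ᵀ = T⁸·[a_1, a_0]ᵀ.
T⁸ = [[985, -408], [-408, 169]], giving [a_9, a_8]ᵀ = [[3124], [-1294]].

3124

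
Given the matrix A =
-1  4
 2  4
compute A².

[[9, 12], [6, 24]]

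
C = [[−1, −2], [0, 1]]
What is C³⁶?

C² = I (check: tr C = 0 and det C = −1), so C³⁶ = I since 36 is even.

[[1, 0], [0, 1]]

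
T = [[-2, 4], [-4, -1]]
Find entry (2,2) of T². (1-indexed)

-15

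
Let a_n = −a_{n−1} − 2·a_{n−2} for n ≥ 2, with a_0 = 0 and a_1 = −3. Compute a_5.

3

With companion matrix Q = [[−1, −2], [1, 0]], [a_n, a_{n−1}]ᵀ = Q·[a_{n−1}, a_{n−2}]ᵀ, so [a_5, a_4]ᵀ = Q⁴·[a_1, a_0]ᵀ.
Q⁴ = [[−1, −6], [3, 2]], giving [a_5, a_4]ᵀ = [[3], [−9]].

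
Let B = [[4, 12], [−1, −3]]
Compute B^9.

B² = B (a projection; rank 1, trace 1), so B^9 = B.

[[4, 12], [−1, −3]]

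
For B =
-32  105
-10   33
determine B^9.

[[-121682, 424095], [-40390, 140853]]

tr B = 1 and det B = -6, so the characteristic polynomial is λ² − (1)λ + (-6) with roots 3 and -2.
Eigenvectors give P = [[-3, 7], [-1, 2]] with P⁻¹ = [[2, -7], [1, -3]], and B = P·diag(3, -2)·P⁻¹.
Then B^9 = P·diag(19683, -512)·P⁻¹ = [[-59049, -3584], [-19683, -1024]] · [[2, -7], [1, -3]] = [[-121682, 424095], [-40390, 140853]].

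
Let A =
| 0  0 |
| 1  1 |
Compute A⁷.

A² = A (a projection; rank 1, trace 1), so A⁷ = A.

[[0, 0], [1, 1]]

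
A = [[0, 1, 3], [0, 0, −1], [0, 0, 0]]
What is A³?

A is strictly triangular, hence nilpotent: A³ = 0, so A³ = 0.

[[0, 0, 0], [0, 0, 0], [0, 0, 0]]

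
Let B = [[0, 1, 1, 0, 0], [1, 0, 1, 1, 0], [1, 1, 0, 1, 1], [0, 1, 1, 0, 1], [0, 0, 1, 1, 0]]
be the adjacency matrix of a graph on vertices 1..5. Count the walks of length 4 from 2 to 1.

11

The number of length-4 walks from vertex 2 to vertex 1 is entry (2,1) of B⁴, where B is the adjacency matrix.
B² = [[2, 1, 1, 2, 1], [1, 3, 2, 1, 2], [1, 2, 4, 2, 1], [2, 1, 2, 3, 1], [1, 2, 1, 1, 2]]
B³ = [[2, 5, 6, 3, 3], [5, 4, 7, 7, 3], [6, 7, 6, 7, 6], [3, 7, 7, 4, 5], [3, 3, 6, 5, 2]]
B⁴ = [[11, 11, 13, 14, 9], [11, 19, 19, 14, 14], [13, 19, 26, 19, 13], [14, 14, 19, 19, 11], [9, 14, 13, 11, 11]]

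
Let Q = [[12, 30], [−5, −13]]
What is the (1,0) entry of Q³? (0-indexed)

−35

tr Q = −1 and det Q = −6, so the characteristic polynomial is λ² − (−1)λ + (−6) with roots 2 and −3.
Eigenvectors give P = [[3, −2], [−1, 1]] with P⁻¹ = [[1, 2], [1, 3]], and Q = P·diag(2, −3)·P⁻¹.
Then Q³ = P·diag(8, −27)·P⁻¹ = [[24, 54], [−8, −27]] · [[1, 2], [1, 3]] = [[78, 210], [−35, −97]].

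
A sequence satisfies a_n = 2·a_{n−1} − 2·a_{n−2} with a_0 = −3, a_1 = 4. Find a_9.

64

With companion matrix T = [[2, −2], [1, 0]], [a_n, a_{n−1}]ᵀ = T·[a_{n−1}, a_{n−2}]ᵀ, so [a_9, a_8]ᵀ = T⁸·[a_1, a_0]ᵀ.
T⁸ = [[16, 0], [0, 16]], giving [a_9, a_8]ᵀ = [[64], [−48]].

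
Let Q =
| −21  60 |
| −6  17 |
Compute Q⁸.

tr Q = −4 and det Q = 3, so the characteristic polynomial is λ² − (−4)λ + (3) with roots −3 and −1.
Eigenvectors give P = [[−10, −3], [−3, −1]] with P⁻¹ = [[−1, 3], [3, −10]], and Q = P·diag(−3, −1)·P⁻¹.
Then Q⁸ = P·diag(6561, 1)·P⁻¹ = [[−65610, −3], [−19683, −1]] · [[−1, 3], [3, −10]] = [[65601, −196800], [19680, −59039]].

[[65601, −196800], [19680, −59039]]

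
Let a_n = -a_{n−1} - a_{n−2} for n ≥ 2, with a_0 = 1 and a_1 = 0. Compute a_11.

With companion matrix A = [[-1, -1], [1, 0]], [a_n, a_{n−1}]ᵀ = A·[a_{n−1}, a_{n−2}]ᵀ, so [a_11, a_10]ᵀ = A^10·[a_1, a_0]ᵀ.
A^10 = [[-1, -1], [1, 0]], giving [a_11, a_10]ᵀ = [[-1], [0]].

-1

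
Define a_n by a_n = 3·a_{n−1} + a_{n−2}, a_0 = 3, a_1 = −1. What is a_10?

With companion matrix M = [[3, 1], [1, 0]], [a_n, a_{n−1}]ᵀ = M·[a_{n−1}, a_{n−2}]ᵀ, so [a_10, a_9]ᵀ = M⁹·[a_1, a_0]ᵀ.
M⁹ = [[42837, 12970], [12970, 3927]], giving [a_10, a_9]ᵀ = [[−3927], [−1189]].

−3927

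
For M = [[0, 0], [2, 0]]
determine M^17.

M is strictly triangular, hence nilpotent: M^2 = 0, so M^17 = 0.

[[0, 0], [0, 0]]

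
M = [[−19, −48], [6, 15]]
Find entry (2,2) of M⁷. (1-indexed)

tr M = −4 and det M = 3, so the characteristic polynomial is λ² − (−4)λ + (3) with roots −3 and −1.
Eigenvectors give P = [[−3, −8], [1, 3]] with P⁻¹ = [[−3, −8], [1, 3]], and M = P·diag(−3, −1)·P⁻¹.
Then M⁷ = P·diag(−2187, −1)·P⁻¹ = [[6561, 8], [−2187, −3]] · [[−3, −8], [1, 3]] = [[−19675, −52464], [6558, 17487]].

17487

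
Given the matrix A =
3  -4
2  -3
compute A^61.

[[3, -4], [2, -3]]

A² = I (check: tr A = 0 and det A = -1), so A^61 = A since 61 is odd.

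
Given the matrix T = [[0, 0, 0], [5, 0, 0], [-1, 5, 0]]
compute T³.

[[0, 0, 0], [0, 0, 0], [0, 0, 0]]

T is strictly triangular, hence nilpotent: T³ = 0, so T³ = 0.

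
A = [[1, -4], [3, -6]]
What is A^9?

tr A = -5 and det A = 6, so the characteristic polynomial is λ² − (-5)λ + (6) with roots -3 and -2.
Eigenvectors give P = [[1, 4], [1, 3]] with P⁻¹ = [[-3, 4], [1, -1]], and A = P·diag(-3, -2)·P⁻¹.
Then A^9 = P·diag(-19683, -512)·P⁻¹ = [[-19683, -2048], [-19683, -1536]] · [[-3, 4], [1, -1]] = [[57001, -76684], [57513, -77196]].

[[57001, -76684], [57513, -77196]]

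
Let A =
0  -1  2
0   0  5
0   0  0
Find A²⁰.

[[0, 0, 0], [0, 0, 0], [0, 0, 0]]

A is strictly triangular, hence nilpotent: A³ = 0, so A²⁰ = 0.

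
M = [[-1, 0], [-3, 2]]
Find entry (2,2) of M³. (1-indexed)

M² = [[1, 0], [-3, 4]]
M³ = [[-1, 0], [-9, 8]]

8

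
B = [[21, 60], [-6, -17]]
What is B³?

[[261, 780], [-78, -233]]

tr B = 4 and det B = 3, so the characteristic polynomial is λ² − (4)λ + (3) with roots 3 and 1.
Eigenvectors give P = [[10, -3], [-3, 1]] with P⁻¹ = [[1, 3], [3, 10]], and B = P·diag(3, 1)·P⁻¹.
Then B³ = P·diag(27, 1)·P⁻¹ = [[270, -3], [-81, 1]] · [[1, 3], [3, 10]] = [[261, 780], [-78, -233]].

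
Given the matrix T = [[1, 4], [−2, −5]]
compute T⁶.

tr T = −4 and det T = 3, so the characteristic polynomial is λ² − (−4)λ + (3) with roots −1 and −3.
Eigenvectors give P = [[2, −1], [−1, 1]] with P⁻¹ = [[1, 1], [1, 2]], and T = P·diag(−1, −3)·P⁻¹.
Then T⁶ = P·diag(1, 729)·P⁻¹ = [[2, −729], [−1, 729]] · [[1, 1], [1, 2]] = [[−727, −1456], [728, 1457]].

[[−727, −1456], [728, 1457]]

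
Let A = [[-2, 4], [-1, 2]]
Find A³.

[[0, 0], [0, 0]]

A² = [[0, 0], [0, 0]]
A³ = [[0, 0], [0, 0]]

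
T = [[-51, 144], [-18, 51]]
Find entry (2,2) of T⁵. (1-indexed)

tr T = 0 and det T = -9, so the characteristic polynomial is λ² − (0)λ + (-9) with roots 3 and -3.
Eigenvectors give P = [[8, -3], [3, -1]] with P⁻¹ = [[-1, 3], [-3, 8]], and T = P·diag(3, -3)·P⁻¹.
Then T⁵ = P·diag(243, -243)·P⁻¹ = [[1944, 729], [729, 243]] · [[-1, 3], [-3, 8]] = [[-4131, 11664], [-1458, 4131]].

4131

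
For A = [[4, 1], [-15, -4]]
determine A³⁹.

A² = I (check: tr A = 0 and det A = -1), so A³⁹ = A since 39 is odd.

[[4, 1], [-15, -4]]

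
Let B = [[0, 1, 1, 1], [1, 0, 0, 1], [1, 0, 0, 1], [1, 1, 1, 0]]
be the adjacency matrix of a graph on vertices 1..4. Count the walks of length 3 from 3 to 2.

2

The number of length-3 walks from vertex 3 to vertex 2 is entry (3,2) of B³, where B is the adjacency matrix.
B² = [[3, 1, 1, 2], [1, 2, 2, 1], [1, 2, 2, 1], [2, 1, 1, 3]]
B³ = [[4, 5, 5, 5], [5, 2, 2, 5], [5, 2, 2, 5], [5, 5, 5, 4]]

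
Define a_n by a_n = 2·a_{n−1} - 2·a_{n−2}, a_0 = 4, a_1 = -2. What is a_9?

-32

With companion matrix A = [[2, -2], [1, 0]], [a_n, a_{n−1}]ᵀ = A·[a_{n−1}, a_{n−2}]ᵀ, so [a_9, a_8]ᵀ = A⁸·[a_1, a_0]ᵀ.
A⁸ = [[16, 0], [0, 16]], giving [a_9, a_8]ᵀ = [[-32], [64]].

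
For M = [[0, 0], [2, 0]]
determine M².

[[0, 0], [0, 0]]

M is strictly triangular, hence nilpotent: M² = 0, so M² = 0.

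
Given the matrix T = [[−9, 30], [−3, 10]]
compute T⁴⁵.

[[−9, 30], [−3, 10]]

T² = T (a projection; rank 1, trace 1), so T⁴⁵ = T.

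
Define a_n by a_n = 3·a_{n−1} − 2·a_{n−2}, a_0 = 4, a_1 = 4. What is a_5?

With companion matrix B = [[3, −2], [1, 0]], [a_n, a_{n−1}]ᵀ = B·[a_{n−1}, a_{n−2}]ᵀ, so [a_5, a_4]ᵀ = B^4·[a_1, a_0]ᵀ.
B^4 = [[31, −30], [15, −14]], giving [a_5, a_4]ᵀ = [[4], [4]].

4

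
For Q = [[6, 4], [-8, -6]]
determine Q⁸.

[[256, 0], [0, 256]]

tr Q = 0 and det Q = -4, so the characteristic polynomial is λ² − (0)λ + (-4) with roots 2 and -2.
Eigenvectors give P = [[-1, -1], [1, 2]] with P⁻¹ = [[-2, -1], [1, 1]], and Q = P·diag(2, -2)·P⁻¹.
Then Q⁸ = P·diag(256, 256)·P⁻¹ = [[-256, -256], [256, 512]] · [[-2, -1], [1, 1]] = [[256, 0], [0, 256]].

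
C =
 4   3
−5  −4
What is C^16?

C² = I (check: tr C = 0 and det C = −1), so C^16 = I since 16 is even.

[[1, 0], [0, 1]]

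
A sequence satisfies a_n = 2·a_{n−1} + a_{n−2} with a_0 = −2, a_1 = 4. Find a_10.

7542

With companion matrix Q = [[2, 1], [1, 0]], [a_n, a_{n−1}]ᵀ = Q·[a_{n−1}, a_{n−2}]ᵀ, so [a_10, a_9]ᵀ = Q^9·[a_1, a_0]ᵀ.
Q^9 = [[2378, 985], [985, 408]], giving [a_10, a_9]ᵀ = [[7542], [3124]].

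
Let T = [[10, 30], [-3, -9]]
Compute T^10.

T² = T (a projection; rank 1, trace 1), so T^10 = T.

[[10, 30], [-3, -9]]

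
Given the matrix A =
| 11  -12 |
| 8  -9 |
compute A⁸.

tr A = 2 and det A = -3, so the characteristic polynomial is λ² − (2)λ + (-3) with roots 3 and -1.
Eigenvectors give P = [[3, 1], [2, 1]] with P⁻¹ = [[1, -1], [-2, 3]], and A = P·diag(3, -1)·P⁻¹.
Then A⁸ = P·diag(6561, 1)·P⁻¹ = [[19683, 1], [13122, 1]] · [[1, -1], [-2, 3]] = [[19681, -19680], [13120, -13119]].

[[19681, -19680], [13120, -13119]]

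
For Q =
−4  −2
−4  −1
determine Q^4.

[[776, 330], [660, 281]]

Q^2 = [[24, 10], [20, 9]]
Q^3 = [[−136, −58], [−116, −49]]
Q^4 = [[776, 330], [660, 281]]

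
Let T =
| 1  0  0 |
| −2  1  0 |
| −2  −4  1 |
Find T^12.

[[1, 0, 0], [−24, 1, 0], [504, −48, 1]]

T = I + N where N = [[0, 0, 0], [−2, 0, 0], [−2, −4, 0]] is strictly lower-triangular, so N^3 = 0.
(I + N)^12 = I + 12·N + 66·N^2 = [[1, 0, 0], [−24, 1, 0], [504, −48, 1]].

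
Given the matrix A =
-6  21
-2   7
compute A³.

[[-6, 21], [-2, 7]]

A² = A (a projection; rank 1, trace 1), so A³ = A.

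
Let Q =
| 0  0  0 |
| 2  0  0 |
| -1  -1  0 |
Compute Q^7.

Q is strictly triangular, hence nilpotent: Q^3 = 0, so Q^7 = 0.

[[0, 0, 0], [0, 0, 0], [0, 0, 0]]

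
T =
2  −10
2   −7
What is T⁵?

[[812, −2110], [422, −1087]]

tr T = −5 and det T = 6, so the characteristic polynomial is λ² − (−5)λ + (6) with roots −2 and −3.
Eigenvectors give P = [[5, 2], [2, 1]] with P⁻¹ = [[1, −2], [−2, 5]], and T = P·diag(−2, −3)·P⁻¹.
Then T⁵ = P·diag(−32, −243)·P⁻¹ = [[−160, −486], [−64, −243]] · [[1, −2], [−2, 5]] = [[812, −2110], [422, −1087]].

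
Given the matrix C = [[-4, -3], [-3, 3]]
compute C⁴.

C² = [[25, 3], [3, 18]]
C³ = [[-109, -66], [-66, 45]]
C⁴ = [[634, 129], [129, 333]]

[[634, 129], [129, 333]]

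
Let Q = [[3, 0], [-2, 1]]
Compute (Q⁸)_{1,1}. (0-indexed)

tr Q = 4 and det Q = 3, so the characteristic polynomial is λ² − (4)λ + (3) with roots 3 and 1.
Eigenvectors give P = [[-1, 0], [1, 1]] with P⁻¹ = [[-1, 0], [1, 1]], and Q = P·diag(3, 1)·P⁻¹.
Then Q⁸ = P·diag(6561, 1)·P⁻¹ = [[-6561, 0], [6561, 1]] · [[-1, 0], [1, 1]] = [[6561, 0], [-6560, 1]].

1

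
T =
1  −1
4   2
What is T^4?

T^2 = [[−3, −3], [12, 0]]
T^3 = [[−15, −3], [12, −12]]
T^4 = [[−27, 9], [−36, −36]]

[[−27, 9], [−36, −36]]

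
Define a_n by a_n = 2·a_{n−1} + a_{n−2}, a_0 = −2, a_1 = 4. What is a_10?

With companion matrix Q = [[2, 1], [1, 0]], [a_n, a_{n−1}]ᵀ = Q·[a_{n−1}, a_{n−2}]ᵀ, so [a_10, a_9]ᵀ = Q^9·[a_1, a_0]ᵀ.
Q^9 = [[2378, 985], [985, 408]], giving [a_10, a_9]ᵀ = [[7542], [3124]].

7542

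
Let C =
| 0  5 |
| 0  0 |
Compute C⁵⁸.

C is strictly triangular, hence nilpotent: C² = 0, so C⁵⁸ = 0.

[[0, 0], [0, 0]]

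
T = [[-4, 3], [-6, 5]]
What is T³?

tr T = 1 and det T = -2, so the characteristic polynomial is λ² − (1)λ + (-2) with roots 2 and -1.
Eigenvectors give P = [[-1, -1], [-2, -1]] with P⁻¹ = [[1, -1], [-2, 1]], and T = P·diag(2, -1)·P⁻¹.
Then T³ = P·diag(8, -1)·P⁻¹ = [[-8, 1], [-16, 1]] · [[1, -1], [-2, 1]] = [[-10, 9], [-18, 17]].

[[-10, 9], [-18, 17]]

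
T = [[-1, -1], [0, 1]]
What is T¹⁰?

T² = I (check: tr T = 0 and det T = -1), so T¹⁰ = I since 10 is even.

[[1, 0], [0, 1]]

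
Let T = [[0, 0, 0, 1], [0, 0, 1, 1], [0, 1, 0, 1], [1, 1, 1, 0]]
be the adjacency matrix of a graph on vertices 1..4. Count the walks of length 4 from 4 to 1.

The number of length-4 walks from vertex 4 to vertex 1 is entry (4,1) of T^4, where T is the adjacency matrix.
T^2 = [[1, 1, 1, 0], [1, 2, 1, 1], [1, 1, 2, 1], [0, 1, 1, 3]]
T^3 = [[0, 1, 1, 3], [1, 2, 3, 4], [1, 3, 2, 4], [3, 4, 4, 2]]
T^4 = [[3, 4, 4, 2], [4, 7, 6, 6], [4, 6, 7, 6], [2, 6, 6, 11]]

2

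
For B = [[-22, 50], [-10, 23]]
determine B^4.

tr B = 1 and det B = -6, so the characteristic polynomial is λ² − (1)λ + (-6) with roots -2 and 3.
Eigenvectors give P = [[5, 2], [2, 1]] with P⁻¹ = [[1, -2], [-2, 5]], and B = P·diag(-2, 3)·P⁻¹.
Then B^4 = P·diag(16, 81)·P⁻¹ = [[80, 162], [32, 81]] · [[1, -2], [-2, 5]] = [[-244, 650], [-130, 341]].

[[-244, 650], [-130, 341]]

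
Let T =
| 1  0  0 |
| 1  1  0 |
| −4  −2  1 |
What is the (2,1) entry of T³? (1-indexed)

T = I + N where N = [[0, 0, 0], [1, 0, 0], [−4, −2, 0]] is strictly lower-triangular, so N³ = 0.
(I + N)³ = I + 3·N + 3·N² = [[1, 0, 0], [3, 1, 0], [−18, −6, 1]].

3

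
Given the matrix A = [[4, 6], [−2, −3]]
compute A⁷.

A² = A (a projection; rank 1, trace 1), so A⁷ = A.

[[4, 6], [−2, −3]]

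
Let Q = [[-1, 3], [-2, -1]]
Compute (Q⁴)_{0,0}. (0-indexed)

Q² = [[-5, -6], [4, -5]]
Q³ = [[17, -9], [6, 17]]
Q⁴ = [[1, 60], [-40, 1]]

1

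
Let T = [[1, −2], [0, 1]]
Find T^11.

[[1, −22], [0, 1]]

T = I + N where N = [[0, −2], [0, 0]] is strictly upper-triangular, so N^2 = 0.
(I + N)^11 = I + 11·N = [[1, −22], [0, 1]].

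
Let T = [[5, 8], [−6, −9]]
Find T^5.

[[725, 968], [−726, −969]]

tr T = −4 and det T = 3, so the characteristic polynomial is λ² − (−4)λ + (3) with roots −1 and −3.
Eigenvectors give P = [[4, −1], [−3, 1]] with P⁻¹ = [[1, 1], [3, 4]], and T = P·diag(−1, −3)·P⁻¹.
Then T^5 = P·diag(−1, −243)·P⁻¹ = [[−4, 243], [3, −243]] · [[1, 1], [3, 4]] = [[725, 968], [−726, −969]].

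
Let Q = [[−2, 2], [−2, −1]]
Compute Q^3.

Q^2 = [[0, −6], [6, −3]]
Q^3 = [[12, 6], [−6, 15]]

[[12, 6], [−6, 15]]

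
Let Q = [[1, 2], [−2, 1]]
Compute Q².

[[−3, 4], [−4, −3]]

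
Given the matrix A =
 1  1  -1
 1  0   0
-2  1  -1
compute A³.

A² = [[4, 0, 0], [1, 1, -1], [1, -3, 3]]
A³ = [[4, 4, -4], [4, 0, 0], [-8, 4, -4]]

[[4, 4, -4], [4, 0, 0], [-8, 4, -4]]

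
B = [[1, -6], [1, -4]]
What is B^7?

tr B = -3 and det B = 2, so the characteristic polynomial is λ² − (-3)λ + (2) with roots -1 and -2.
Eigenvectors give P = [[3, -2], [1, -1]] with P⁻¹ = [[1, -2], [1, -3]], and B = P·diag(-1, -2)·P⁻¹.
Then B^7 = P·diag(-1, -128)·P⁻¹ = [[-3, 256], [-1, 128]] · [[1, -2], [1, -3]] = [[253, -762], [127, -382]].

[[253, -762], [127, -382]]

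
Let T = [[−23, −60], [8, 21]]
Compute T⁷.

[[−13127, −32820], [4376, 10941]]

tr T = −2 and det T = −3, so the characteristic polynomial is λ² − (−2)λ + (−3) with roots −3 and 1.
Eigenvectors give P = [[−3, −5], [1, 2]] with P⁻¹ = [[−2, −5], [1, 3]], and T = P·diag(−3, 1)·P⁻¹.
Then T⁷ = P·diag(−2187, 1)·P⁻¹ = [[6561, −5], [−2187, 2]] · [[−2, −5], [1, 3]] = [[−13127, −32820], [4376, 10941]].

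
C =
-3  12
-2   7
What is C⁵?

tr C = 4 and det C = 3, so the characteristic polynomial is λ² − (4)λ + (3) with roots 1 and 3.
Eigenvectors give P = [[3, -2], [1, -1]] with P⁻¹ = [[1, -2], [1, -3]], and C = P·diag(1, 3)·P⁻¹.
Then C⁵ = P·diag(1, 243)·P⁻¹ = [[3, -486], [1, -243]] · [[1, -2], [1, -3]] = [[-483, 1452], [-242, 727]].

[[-483, 1452], [-242, 727]]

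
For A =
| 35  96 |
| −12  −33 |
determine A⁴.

[[721, 1920], [−240, −639]]

tr A = 2 and det A = −3, so the characteristic polynomial is λ² − (2)λ + (−3) with roots 3 and −1.
Eigenvectors give P = [[−3, 8], [1, −3]] with P⁻¹ = [[−3, −8], [−1, −3]], and A = P·diag(3, −1)·P⁻¹.
Then A⁴ = P·diag(81, 1)·P⁻¹ = [[−243, 8], [81, −3]] · [[−3, −8], [−1, −3]] = [[721, 1920], [−240, −639]].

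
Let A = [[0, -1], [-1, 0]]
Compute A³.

[[0, -1], [-1, 0]]

A² = I (check: tr A = 0 and det A = -1), so A³ = A since 3 is odd.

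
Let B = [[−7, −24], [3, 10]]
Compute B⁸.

tr B = 3 and det B = 2, so the characteristic polynomial is λ² − (3)λ + (2) with roots 1 and 2.
Eigenvectors give P = [[−3, −8], [1, 3]] with P⁻¹ = [[−3, −8], [1, 3]], and B = P·diag(1, 2)·P⁻¹.
Then B⁸ = P·diag(1, 256)·P⁻¹ = [[−3, −2048], [1, 768]] · [[−3, −8], [1, 3]] = [[−2039, −6120], [765, 2296]].

[[−2039, −6120], [765, 2296]]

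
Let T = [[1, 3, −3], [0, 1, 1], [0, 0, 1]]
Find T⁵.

[[1, 15, 15], [0, 1, 5], [0, 0, 1]]

T = I + N where N = [[0, 3, −3], [0, 0, 1], [0, 0, 0]] is strictly upper-triangular, so N³ = 0.
(I + N)⁵ = I + 5·N + 10·N² = [[1, 15, 15], [0, 1, 5], [0, 0, 1]].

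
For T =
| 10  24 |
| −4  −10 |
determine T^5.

tr T = 0 and det T = −4, so the characteristic polynomial is λ² − (0)λ + (−4) with roots −2 and 2.
Eigenvectors give P = [[−2, 3], [1, −1]] with P⁻¹ = [[1, 3], [1, 2]], and T = P·diag(−2, 2)·P⁻¹.
Then T^5 = P·diag(−32, 32)·P⁻¹ = [[64, 96], [−32, −32]] · [[1, 3], [1, 2]] = [[160, 384], [−64, −160]].

[[160, 384], [−64, −160]]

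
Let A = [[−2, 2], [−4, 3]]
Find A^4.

A^2 = [[−4, 2], [−4, 1]]
A^3 = [[0, −2], [4, −5]]
A^4 = [[8, −6], [12, −7]]

[[8, −6], [12, −7]]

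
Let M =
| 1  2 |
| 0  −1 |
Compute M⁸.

M² = I (check: tr M = 0 and det M = −1), so M⁸ = I since 8 is even.

[[1, 0], [0, 1]]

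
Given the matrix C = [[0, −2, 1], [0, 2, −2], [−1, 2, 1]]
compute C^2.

[[−1, −2, 5], [2, 0, −6], [−1, 8, −4]]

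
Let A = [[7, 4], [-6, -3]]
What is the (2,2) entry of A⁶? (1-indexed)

-1455

tr A = 4 and det A = 3, so the characteristic polynomial is λ² − (4)λ + (3) with roots 1 and 3.
Eigenvectors give P = [[-2, 1], [3, -1]] with P⁻¹ = [[1, 1], [3, 2]], and A = P·diag(1, 3)·P⁻¹.
Then A⁶ = P·diag(1, 729)·P⁻¹ = [[-2, 729], [3, -729]] · [[1, 1], [3, 2]] = [[2185, 1456], [-2184, -1455]].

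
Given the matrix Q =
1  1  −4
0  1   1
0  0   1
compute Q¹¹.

[[1, 11, 11], [0, 1, 11], [0, 0, 1]]

Q = I + N where N = [[0, 1, −4], [0, 0, 1], [0, 0, 0]] is strictly upper-triangular, so N³ = 0.
(I + N)¹¹ = I + 11·N + 55·N² = [[1, 11, 11], [0, 1, 11], [0, 0, 1]].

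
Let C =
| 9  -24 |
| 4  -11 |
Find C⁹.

[[39369, -118104], [19684, -59051]]

tr C = -2 and det C = -3, so the characteristic polynomial is λ² − (-2)λ + (-3) with roots 1 and -3.
Eigenvectors give P = [[3, -2], [1, -1]] with P⁻¹ = [[1, -2], [1, -3]], and C = P·diag(1, -3)·P⁻¹.
Then C⁹ = P·diag(1, -19683)·P⁻¹ = [[3, 39366], [1, 19683]] · [[1, -2], [1, -3]] = [[39369, -118104], [19684, -59051]].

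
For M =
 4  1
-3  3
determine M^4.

[[22, 133], [-399, -111]]

M^2 = [[13, 7], [-21, 6]]
M^3 = [[31, 34], [-102, -3]]
M^4 = [[22, 133], [-399, -111]]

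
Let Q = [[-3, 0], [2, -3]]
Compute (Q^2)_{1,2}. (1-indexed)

0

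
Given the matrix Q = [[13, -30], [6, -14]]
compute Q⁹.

tr Q = -1 and det Q = -2, so the characteristic polynomial is λ² − (-1)λ + (-2) with roots -2 and 1.
Eigenvectors give P = [[2, -5], [1, -2]] with P⁻¹ = [[-2, 5], [-1, 2]], and Q = P·diag(-2, 1)·P⁻¹.
Then Q⁹ = P·diag(-512, 1)·P⁻¹ = [[-1024, -5], [-512, -2]] · [[-2, 5], [-1, 2]] = [[2053, -5130], [1026, -2564]].

[[2053, -5130], [1026, -2564]]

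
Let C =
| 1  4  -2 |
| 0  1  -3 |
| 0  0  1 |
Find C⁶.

C = I + N where N = [[0, 4, -2], [0, 0, -3], [0, 0, 0]] is strictly upper-triangular, so N³ = 0.
(I + N)⁶ = I + 6·N + 15·N² = [[1, 24, -192], [0, 1, -18], [0, 0, 1]].

[[1, 24, -192], [0, 1, -18], [0, 0, 1]]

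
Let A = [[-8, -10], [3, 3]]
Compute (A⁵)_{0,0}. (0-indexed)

-1298

tr A = -5 and det A = 6, so the characteristic polynomial is λ² − (-5)λ + (6) with roots -2 and -3.
Eigenvectors give P = [[5, 2], [-3, -1]] with P⁻¹ = [[-1, -2], [3, 5]], and A = P·diag(-2, -3)·P⁻¹.
Then A⁵ = P·diag(-32, -243)·P⁻¹ = [[-160, -486], [96, 243]] · [[-1, -2], [3, 5]] = [[-1298, -2110], [633, 1023]].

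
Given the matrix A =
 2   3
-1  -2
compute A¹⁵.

A² = I (check: tr A = 0 and det A = -1), so A¹⁵ = A since 15 is odd.

[[2, 3], [-1, -2]]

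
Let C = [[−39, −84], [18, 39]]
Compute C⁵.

tr C = 0 and det C = −9, so the characteristic polynomial is λ² − (0)λ + (−9) with roots −3 and 3.
Eigenvectors give P = [[7, −2], [−3, 1]] with P⁻¹ = [[1, 2], [3, 7]], and C = P·diag(−3, 3)·P⁻¹.
Then C⁵ = P·diag(−243, 243)·P⁻¹ = [[−1701, −486], [729, 243]] · [[1, 2], [3, 7]] = [[−3159, −6804], [1458, 3159]].

[[−3159, −6804], [1458, 3159]]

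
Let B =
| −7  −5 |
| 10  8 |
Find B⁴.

tr B = 1 and det B = −6, so the characteristic polynomial is λ² − (1)λ + (−6) with roots −2 and 3.
Eigenvectors give P = [[−1, −1], [1, 2]] with P⁻¹ = [[−2, −1], [1, 1]], and B = P·diag(−2, 3)·P⁻¹.
Then B⁴ = P·diag(16, 81)·P⁻¹ = [[−16, −81], [16, 162]] · [[−2, −1], [1, 1]] = [[−49, −65], [130, 146]].

[[−49, −65], [130, 146]]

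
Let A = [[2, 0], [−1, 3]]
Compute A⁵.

tr A = 5 and det A = 6, so the characteristic polynomial is λ² − (5)λ + (6) with roots 3 and 2.
Eigenvectors give P = [[0, 1], [−1, 1]] with P⁻¹ = [[1, −1], [1, 0]], and A = P·diag(3, 2)·P⁻¹.
Then A⁵ = P·diag(243, 32)·P⁻¹ = [[0, 32], [−243, 32]] · [[1, −1], [1, 0]] = [[32, 0], [−211, 243]].

[[32, 0], [−211, 243]]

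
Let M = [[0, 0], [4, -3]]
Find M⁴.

M² = [[0, 0], [-12, 9]]
M³ = [[0, 0], [36, -27]]
M⁴ = [[0, 0], [-108, 81]]

[[0, 0], [-108, 81]]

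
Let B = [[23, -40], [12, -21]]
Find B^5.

[[1463, -2440], [732, -1221]]

tr B = 2 and det B = -3, so the characteristic polynomial is λ² − (2)λ + (-3) with roots -1 and 3.
Eigenvectors give P = [[-5, 2], [-3, 1]] with P⁻¹ = [[1, -2], [3, -5]], and B = P·diag(-1, 3)·P⁻¹.
Then B^5 = P·diag(-1, 243)·P⁻¹ = [[5, 486], [3, 243]] · [[1, -2], [3, -5]] = [[1463, -2440], [732, -1221]].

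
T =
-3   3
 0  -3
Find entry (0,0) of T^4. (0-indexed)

T^2 = [[9, -18], [0, 9]]
T^3 = [[-27, 81], [0, -27]]
T^4 = [[81, -324], [0, 81]]

81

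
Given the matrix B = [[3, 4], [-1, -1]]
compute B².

[[5, 8], [-2, -3]]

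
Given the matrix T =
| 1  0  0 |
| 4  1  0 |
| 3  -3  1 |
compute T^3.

[[1, 0, 0], [12, 1, 0], [-27, -9, 1]]

T = I + N where N = [[0, 0, 0], [4, 0, 0], [3, -3, 0]] is strictly lower-triangular, so N^3 = 0.
(I + N)^3 = I + 3·N + 3·N^2 = [[1, 0, 0], [12, 1, 0], [-27, -9, 1]].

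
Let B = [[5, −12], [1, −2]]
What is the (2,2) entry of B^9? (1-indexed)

tr B = 3 and det B = 2, so the characteristic polynomial is λ² − (3)λ + (2) with roots 2 and 1.
Eigenvectors give P = [[4, 3], [1, 1]] with P⁻¹ = [[1, −3], [−1, 4]], and B = P·diag(2, 1)·P⁻¹.
Then B^9 = P·diag(512, 1)·P⁻¹ = [[2048, 3], [512, 1]] · [[1, −3], [−1, 4]] = [[2045, −6132], [511, −1532]].

−1532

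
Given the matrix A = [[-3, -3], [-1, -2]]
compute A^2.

[[12, 15], [5, 7]]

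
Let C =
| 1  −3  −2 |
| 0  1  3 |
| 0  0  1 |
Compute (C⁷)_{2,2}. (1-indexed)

1

C = I + N where N = [[0, −3, −2], [0, 0, 3], [0, 0, 0]] is strictly upper-triangular, so N³ = 0.
(I + N)⁷ = I + 7·N + 21·N² = [[1, −21, −203], [0, 1, 21], [0, 0, 1]].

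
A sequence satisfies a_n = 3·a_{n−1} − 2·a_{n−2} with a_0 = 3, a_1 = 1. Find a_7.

With companion matrix A = [[3, −2], [1, 0]], [a_n, a_{n−1}]ᵀ = A·[a_{n−1}, a_{n−2}]ᵀ, so [a_7, a_6]ᵀ = A^6·[a_1, a_0]ᵀ.
A^6 = [[127, −126], [63, −62]], giving [a_7, a_6]ᵀ = [[−251], [−123]].

−251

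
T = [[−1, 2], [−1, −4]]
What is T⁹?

tr T = −5 and det T = 6, so the characteristic polynomial is λ² − (−5)λ + (6) with roots −2 and −3.
Eigenvectors give P = [[2, −1], [−1, 1]] with P⁻¹ = [[1, 1], [1, 2]], and T = P·diag(−2, −3)·P⁻¹.
Then T⁹ = P·diag(−512, −19683)·P⁻¹ = [[−1024, 19683], [512, −19683]] · [[1, 1], [1, 2]] = [[18659, 38342], [−19171, −38854]].

[[18659, 38342], [−19171, −38854]]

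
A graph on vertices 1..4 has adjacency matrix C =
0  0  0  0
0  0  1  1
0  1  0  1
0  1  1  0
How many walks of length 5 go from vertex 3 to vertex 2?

The number of length-5 walks from vertex 3 to vertex 2 is entry (3,2) of C⁵, where C is the adjacency matrix.
C² = [[0, 0, 0, 0], [0, 2, 1, 1], [0, 1, 2, 1], [0, 1, 1, 2]]
C³ = [[0, 0, 0, 0], [0, 2, 3, 3], [0, 3, 2, 3], [0, 3, 3, 2]]
C⁴ = [[0, 0, 0, 0], [0, 6, 5, 5], [0, 5, 6, 5], [0, 5, 5, 6]]
C⁵ = [[0, 0, 0, 0], [0, 10, 11, 11], [0, 11, 10, 11], [0, 11, 11, 10]]

11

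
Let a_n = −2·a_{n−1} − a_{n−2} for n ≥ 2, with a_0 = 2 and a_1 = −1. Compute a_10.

With companion matrix M = [[−2, −1], [1, 0]], [a_n, a_{n−1}]ᵀ = M·[a_{n−1}, a_{n−2}]ᵀ, so [a_10, a_9]ᵀ = M^9·[a_1, a_0]ᵀ.
M^9 = [[−10, −9], [9, 8]], giving [a_10, a_9]ᵀ = [[−8], [7]].

−8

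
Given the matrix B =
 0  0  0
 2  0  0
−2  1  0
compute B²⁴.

B is strictly triangular, hence nilpotent: B³ = 0, so B²⁴ = 0.

[[0, 0, 0], [0, 0, 0], [0, 0, 0]]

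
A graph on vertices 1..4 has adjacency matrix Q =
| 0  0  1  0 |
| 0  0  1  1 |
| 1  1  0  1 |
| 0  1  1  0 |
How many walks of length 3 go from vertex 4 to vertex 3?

4

The number of length-3 walks from vertex 4 to vertex 3 is entry (4,3) of Q^3, where Q is the adjacency matrix.
Q^2 = [[1, 1, 0, 1], [1, 2, 1, 1], [0, 1, 3, 1], [1, 1, 1, 2]]
Q^3 = [[0, 1, 3, 1], [1, 2, 4, 3], [3, 4, 2, 4], [1, 3, 4, 2]]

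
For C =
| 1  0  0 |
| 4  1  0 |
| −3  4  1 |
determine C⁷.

C = I + N where N = [[0, 0, 0], [4, 0, 0], [−3, 4, 0]] is strictly lower-triangular, so N³ = 0.
(I + N)⁷ = I + 7·N + 21·N² = [[1, 0, 0], [28, 1, 0], [315, 28, 1]].

[[1, 0, 0], [28, 1, 0], [315, 28, 1]]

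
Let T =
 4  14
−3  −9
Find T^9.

tr T = −5 and det T = 6, so the characteristic polynomial is λ² − (−5)λ + (6) with roots −3 and −2.
Eigenvectors give P = [[−2, 7], [1, −3]] with P⁻¹ = [[3, 7], [1, 2]], and T = P·diag(−3, −2)·P⁻¹.
Then T^9 = P·diag(−19683, −512)·P⁻¹ = [[39366, −3584], [−19683, 1536]] · [[3, 7], [1, 2]] = [[114514, 268394], [−57513, −134709]].

[[114514, 268394], [−57513, −134709]]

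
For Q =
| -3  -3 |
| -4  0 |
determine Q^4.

[[549, 297], [396, 252]]

Q^2 = [[21, 9], [12, 12]]
Q^3 = [[-99, -63], [-84, -36]]
Q^4 = [[549, 297], [396, 252]]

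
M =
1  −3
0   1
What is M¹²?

M = I + N where N = [[0, −3], [0, 0]] is strictly upper-triangular, so N² = 0.
(I + N)¹² = I + 12·N = [[1, −36], [0, 1]].

[[1, −36], [0, 1]]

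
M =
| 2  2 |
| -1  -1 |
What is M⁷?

[[2, 2], [-1, -1]]

M² = M (a projection; rank 1, trace 1), so M⁷ = M.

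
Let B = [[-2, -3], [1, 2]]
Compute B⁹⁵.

[[-2, -3], [1, 2]]

B² = I (check: tr B = 0 and det B = -1), so B⁹⁵ = B since 95 is odd.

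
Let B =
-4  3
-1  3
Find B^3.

[[-49, 30], [-10, 21]]

B^2 = [[13, -3], [1, 6]]
B^3 = [[-49, 30], [-10, 21]]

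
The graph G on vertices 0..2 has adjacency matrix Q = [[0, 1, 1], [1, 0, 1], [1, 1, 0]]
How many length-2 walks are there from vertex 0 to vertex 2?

1

The number of length-2 walks from vertex 0 to vertex 2 is entry (0,2) of Q², where Q is the adjacency matrix.
Q² = [[2, 1, 1], [1, 2, 1], [1, 1, 2]]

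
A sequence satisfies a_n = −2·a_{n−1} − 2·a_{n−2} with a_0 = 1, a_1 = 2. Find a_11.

128

With companion matrix A = [[−2, −2], [1, 0]], [a_n, a_{n−1}]ᵀ = A·[a_{n−1}, a_{n−2}]ᵀ, so [a_11, a_10]ᵀ = A¹⁰·[a_1, a_0]ᵀ.
A¹⁰ = [[32, 64], [−32, −32]], giving [a_11, a_10]ᵀ = [[128], [−96]].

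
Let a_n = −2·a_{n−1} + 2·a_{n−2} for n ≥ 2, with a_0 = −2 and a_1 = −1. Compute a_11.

8480

With companion matrix C = [[−2, 2], [1, 0]], [a_n, a_{n−1}]ᵀ = C·[a_{n−1}, a_{n−2}]ᵀ, so [a_11, a_10]ᵀ = C¹⁰·[a_1, a_0]ᵀ.
C¹⁰ = [[18272, −13376], [−6688, 4896]], giving [a_11, a_10]ᵀ = [[8480], [−3104]].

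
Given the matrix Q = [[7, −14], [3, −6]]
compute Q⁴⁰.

[[7, −14], [3, −6]]

Q² = Q (a projection; rank 1, trace 1), so Q⁴⁰ = Q.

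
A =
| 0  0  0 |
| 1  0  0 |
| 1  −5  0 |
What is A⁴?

A is strictly triangular, hence nilpotent: A³ = 0, so A⁴ = 0.

[[0, 0, 0], [0, 0, 0], [0, 0, 0]]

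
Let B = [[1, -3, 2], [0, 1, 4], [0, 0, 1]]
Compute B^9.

B = I + N where N = [[0, -3, 2], [0, 0, 4], [0, 0, 0]] is strictly upper-triangular, so N^3 = 0.
(I + N)^9 = I + 9·N + 36·N^2 = [[1, -27, -414], [0, 1, 36], [0, 0, 1]].

[[1, -27, -414], [0, 1, 36], [0, 0, 1]]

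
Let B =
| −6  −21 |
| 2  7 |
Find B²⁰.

B² = B (a projection; rank 1, trace 1), so B²⁰ = B.

[[−6, −21], [2, 7]]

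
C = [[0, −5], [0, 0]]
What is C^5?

C is strictly triangular, hence nilpotent: C^2 = 0, so C^5 = 0.

[[0, 0], [0, 0]]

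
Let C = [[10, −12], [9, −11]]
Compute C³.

tr C = −1 and det C = −2, so the characteristic polynomial is λ² − (−1)λ + (−2) with roots 1 and −2.
Eigenvectors give P = [[4, 1], [3, 1]] with P⁻¹ = [[1, −1], [−3, 4]], and C = P·diag(1, −2)·P⁻¹.
Then C³ = P·diag(1, −8)·P⁻¹ = [[4, −8], [3, −8]] · [[1, −1], [−3, 4]] = [[28, −36], [27, −35]].

[[28, −36], [27, −35]]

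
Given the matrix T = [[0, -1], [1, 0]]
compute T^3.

[[0, 1], [-1, 0]]

T^2 = [[-1, 0], [0, -1]]
T^3 = [[0, 1], [-1, 0]]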